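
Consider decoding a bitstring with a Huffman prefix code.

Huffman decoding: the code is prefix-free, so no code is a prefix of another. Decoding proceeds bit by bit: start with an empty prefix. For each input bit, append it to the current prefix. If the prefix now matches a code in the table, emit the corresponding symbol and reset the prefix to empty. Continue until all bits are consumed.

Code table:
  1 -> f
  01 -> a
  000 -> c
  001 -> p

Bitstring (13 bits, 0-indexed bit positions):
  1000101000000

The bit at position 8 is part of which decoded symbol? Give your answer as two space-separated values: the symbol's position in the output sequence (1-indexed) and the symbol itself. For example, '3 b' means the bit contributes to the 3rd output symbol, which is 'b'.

Bit 0: prefix='1' -> emit 'f', reset
Bit 1: prefix='0' (no match yet)
Bit 2: prefix='00' (no match yet)
Bit 3: prefix='000' -> emit 'c', reset
Bit 4: prefix='1' -> emit 'f', reset
Bit 5: prefix='0' (no match yet)
Bit 6: prefix='01' -> emit 'a', reset
Bit 7: prefix='0' (no match yet)
Bit 8: prefix='00' (no match yet)
Bit 9: prefix='000' -> emit 'c', reset
Bit 10: prefix='0' (no match yet)
Bit 11: prefix='00' (no match yet)
Bit 12: prefix='000' -> emit 'c', reset

Answer: 5 c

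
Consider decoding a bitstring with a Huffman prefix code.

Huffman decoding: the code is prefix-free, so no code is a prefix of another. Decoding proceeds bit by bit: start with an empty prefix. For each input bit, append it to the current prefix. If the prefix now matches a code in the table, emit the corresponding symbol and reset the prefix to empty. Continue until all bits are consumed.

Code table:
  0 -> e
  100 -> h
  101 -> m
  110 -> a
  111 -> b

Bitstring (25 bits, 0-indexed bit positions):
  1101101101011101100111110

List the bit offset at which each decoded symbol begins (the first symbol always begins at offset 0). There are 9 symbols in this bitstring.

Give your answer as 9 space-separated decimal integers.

Answer: 0 3 6 9 12 15 18 19 22

Derivation:
Bit 0: prefix='1' (no match yet)
Bit 1: prefix='11' (no match yet)
Bit 2: prefix='110' -> emit 'a', reset
Bit 3: prefix='1' (no match yet)
Bit 4: prefix='11' (no match yet)
Bit 5: prefix='110' -> emit 'a', reset
Bit 6: prefix='1' (no match yet)
Bit 7: prefix='11' (no match yet)
Bit 8: prefix='110' -> emit 'a', reset
Bit 9: prefix='1' (no match yet)
Bit 10: prefix='10' (no match yet)
Bit 11: prefix='101' -> emit 'm', reset
Bit 12: prefix='1' (no match yet)
Bit 13: prefix='11' (no match yet)
Bit 14: prefix='110' -> emit 'a', reset
Bit 15: prefix='1' (no match yet)
Bit 16: prefix='11' (no match yet)
Bit 17: prefix='110' -> emit 'a', reset
Bit 18: prefix='0' -> emit 'e', reset
Bit 19: prefix='1' (no match yet)
Bit 20: prefix='11' (no match yet)
Bit 21: prefix='111' -> emit 'b', reset
Bit 22: prefix='1' (no match yet)
Bit 23: prefix='11' (no match yet)
Bit 24: prefix='110' -> emit 'a', reset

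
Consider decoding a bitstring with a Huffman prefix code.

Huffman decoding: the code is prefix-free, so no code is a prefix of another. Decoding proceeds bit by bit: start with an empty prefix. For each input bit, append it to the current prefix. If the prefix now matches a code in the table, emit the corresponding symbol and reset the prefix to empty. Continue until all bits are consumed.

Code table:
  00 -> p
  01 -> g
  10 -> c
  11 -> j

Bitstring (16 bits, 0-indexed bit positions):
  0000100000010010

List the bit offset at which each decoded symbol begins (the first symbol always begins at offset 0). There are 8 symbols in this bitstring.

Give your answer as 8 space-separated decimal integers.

Bit 0: prefix='0' (no match yet)
Bit 1: prefix='00' -> emit 'p', reset
Bit 2: prefix='0' (no match yet)
Bit 3: prefix='00' -> emit 'p', reset
Bit 4: prefix='1' (no match yet)
Bit 5: prefix='10' -> emit 'c', reset
Bit 6: prefix='0' (no match yet)
Bit 7: prefix='00' -> emit 'p', reset
Bit 8: prefix='0' (no match yet)
Bit 9: prefix='00' -> emit 'p', reset
Bit 10: prefix='0' (no match yet)
Bit 11: prefix='01' -> emit 'g', reset
Bit 12: prefix='0' (no match yet)
Bit 13: prefix='00' -> emit 'p', reset
Bit 14: prefix='1' (no match yet)
Bit 15: prefix='10' -> emit 'c', reset

Answer: 0 2 4 6 8 10 12 14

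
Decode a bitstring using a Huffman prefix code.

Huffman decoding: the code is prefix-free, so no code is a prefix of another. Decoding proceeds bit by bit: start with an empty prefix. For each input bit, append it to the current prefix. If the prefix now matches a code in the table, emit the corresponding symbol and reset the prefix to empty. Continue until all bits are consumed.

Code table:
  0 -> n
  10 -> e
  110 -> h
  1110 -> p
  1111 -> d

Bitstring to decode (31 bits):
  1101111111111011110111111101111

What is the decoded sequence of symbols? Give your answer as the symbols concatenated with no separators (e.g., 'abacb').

Answer: hddhdndpd

Derivation:
Bit 0: prefix='1' (no match yet)
Bit 1: prefix='11' (no match yet)
Bit 2: prefix='110' -> emit 'h', reset
Bit 3: prefix='1' (no match yet)
Bit 4: prefix='11' (no match yet)
Bit 5: prefix='111' (no match yet)
Bit 6: prefix='1111' -> emit 'd', reset
Bit 7: prefix='1' (no match yet)
Bit 8: prefix='11' (no match yet)
Bit 9: prefix='111' (no match yet)
Bit 10: prefix='1111' -> emit 'd', reset
Bit 11: prefix='1' (no match yet)
Bit 12: prefix='11' (no match yet)
Bit 13: prefix='110' -> emit 'h', reset
Bit 14: prefix='1' (no match yet)
Bit 15: prefix='11' (no match yet)
Bit 16: prefix='111' (no match yet)
Bit 17: prefix='1111' -> emit 'd', reset
Bit 18: prefix='0' -> emit 'n', reset
Bit 19: prefix='1' (no match yet)
Bit 20: prefix='11' (no match yet)
Bit 21: prefix='111' (no match yet)
Bit 22: prefix='1111' -> emit 'd', reset
Bit 23: prefix='1' (no match yet)
Bit 24: prefix='11' (no match yet)
Bit 25: prefix='111' (no match yet)
Bit 26: prefix='1110' -> emit 'p', reset
Bit 27: prefix='1' (no match yet)
Bit 28: prefix='11' (no match yet)
Bit 29: prefix='111' (no match yet)
Bit 30: prefix='1111' -> emit 'd', reset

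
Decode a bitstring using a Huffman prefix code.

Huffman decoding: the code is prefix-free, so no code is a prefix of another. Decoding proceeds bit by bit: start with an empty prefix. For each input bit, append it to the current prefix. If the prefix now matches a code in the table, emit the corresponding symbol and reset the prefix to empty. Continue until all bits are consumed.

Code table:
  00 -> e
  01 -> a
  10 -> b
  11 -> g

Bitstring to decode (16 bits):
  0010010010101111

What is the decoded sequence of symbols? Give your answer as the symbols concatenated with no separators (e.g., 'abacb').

Answer: ebaebbgg

Derivation:
Bit 0: prefix='0' (no match yet)
Bit 1: prefix='00' -> emit 'e', reset
Bit 2: prefix='1' (no match yet)
Bit 3: prefix='10' -> emit 'b', reset
Bit 4: prefix='0' (no match yet)
Bit 5: prefix='01' -> emit 'a', reset
Bit 6: prefix='0' (no match yet)
Bit 7: prefix='00' -> emit 'e', reset
Bit 8: prefix='1' (no match yet)
Bit 9: prefix='10' -> emit 'b', reset
Bit 10: prefix='1' (no match yet)
Bit 11: prefix='10' -> emit 'b', reset
Bit 12: prefix='1' (no match yet)
Bit 13: prefix='11' -> emit 'g', reset
Bit 14: prefix='1' (no match yet)
Bit 15: prefix='11' -> emit 'g', reset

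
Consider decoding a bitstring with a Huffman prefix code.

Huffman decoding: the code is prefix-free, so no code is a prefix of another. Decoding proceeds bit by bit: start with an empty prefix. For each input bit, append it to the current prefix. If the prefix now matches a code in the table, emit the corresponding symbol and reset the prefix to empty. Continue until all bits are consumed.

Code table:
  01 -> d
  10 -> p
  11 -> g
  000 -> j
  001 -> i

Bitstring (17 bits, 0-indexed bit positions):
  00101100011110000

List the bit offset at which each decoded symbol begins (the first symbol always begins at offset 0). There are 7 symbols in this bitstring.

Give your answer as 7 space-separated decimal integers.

Answer: 0 3 5 7 10 12 14

Derivation:
Bit 0: prefix='0' (no match yet)
Bit 1: prefix='00' (no match yet)
Bit 2: prefix='001' -> emit 'i', reset
Bit 3: prefix='0' (no match yet)
Bit 4: prefix='01' -> emit 'd', reset
Bit 5: prefix='1' (no match yet)
Bit 6: prefix='10' -> emit 'p', reset
Bit 7: prefix='0' (no match yet)
Bit 8: prefix='00' (no match yet)
Bit 9: prefix='001' -> emit 'i', reset
Bit 10: prefix='1' (no match yet)
Bit 11: prefix='11' -> emit 'g', reset
Bit 12: prefix='1' (no match yet)
Bit 13: prefix='10' -> emit 'p', reset
Bit 14: prefix='0' (no match yet)
Bit 15: prefix='00' (no match yet)
Bit 16: prefix='000' -> emit 'j', reset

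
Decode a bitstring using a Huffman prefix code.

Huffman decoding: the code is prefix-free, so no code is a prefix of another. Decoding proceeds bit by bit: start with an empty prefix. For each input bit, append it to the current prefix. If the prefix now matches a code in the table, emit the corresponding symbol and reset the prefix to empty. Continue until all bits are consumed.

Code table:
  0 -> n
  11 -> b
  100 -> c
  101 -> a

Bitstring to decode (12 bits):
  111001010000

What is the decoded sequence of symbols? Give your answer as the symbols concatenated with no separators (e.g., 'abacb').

Answer: bcannnn

Derivation:
Bit 0: prefix='1' (no match yet)
Bit 1: prefix='11' -> emit 'b', reset
Bit 2: prefix='1' (no match yet)
Bit 3: prefix='10' (no match yet)
Bit 4: prefix='100' -> emit 'c', reset
Bit 5: prefix='1' (no match yet)
Bit 6: prefix='10' (no match yet)
Bit 7: prefix='101' -> emit 'a', reset
Bit 8: prefix='0' -> emit 'n', reset
Bit 9: prefix='0' -> emit 'n', reset
Bit 10: prefix='0' -> emit 'n', reset
Bit 11: prefix='0' -> emit 'n', reset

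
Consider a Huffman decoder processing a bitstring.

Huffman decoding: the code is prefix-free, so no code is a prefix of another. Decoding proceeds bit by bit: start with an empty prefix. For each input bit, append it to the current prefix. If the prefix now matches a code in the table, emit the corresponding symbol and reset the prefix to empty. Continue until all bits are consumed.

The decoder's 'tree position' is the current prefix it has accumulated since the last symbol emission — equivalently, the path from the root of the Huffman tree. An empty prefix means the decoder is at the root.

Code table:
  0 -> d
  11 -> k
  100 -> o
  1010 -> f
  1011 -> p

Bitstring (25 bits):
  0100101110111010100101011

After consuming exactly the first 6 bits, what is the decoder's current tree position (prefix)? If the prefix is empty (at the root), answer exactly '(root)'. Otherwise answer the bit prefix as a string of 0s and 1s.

Bit 0: prefix='0' -> emit 'd', reset
Bit 1: prefix='1' (no match yet)
Bit 2: prefix='10' (no match yet)
Bit 3: prefix='100' -> emit 'o', reset
Bit 4: prefix='1' (no match yet)
Bit 5: prefix='10' (no match yet)

Answer: 10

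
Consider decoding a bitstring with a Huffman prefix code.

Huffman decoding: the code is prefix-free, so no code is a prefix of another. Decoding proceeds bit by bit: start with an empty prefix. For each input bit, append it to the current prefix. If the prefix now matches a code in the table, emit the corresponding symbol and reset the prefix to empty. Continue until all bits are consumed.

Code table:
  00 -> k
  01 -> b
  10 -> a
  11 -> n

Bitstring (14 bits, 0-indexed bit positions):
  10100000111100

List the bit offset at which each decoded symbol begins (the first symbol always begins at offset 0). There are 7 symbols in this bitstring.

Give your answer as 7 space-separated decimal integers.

Answer: 0 2 4 6 8 10 12

Derivation:
Bit 0: prefix='1' (no match yet)
Bit 1: prefix='10' -> emit 'a', reset
Bit 2: prefix='1' (no match yet)
Bit 3: prefix='10' -> emit 'a', reset
Bit 4: prefix='0' (no match yet)
Bit 5: prefix='00' -> emit 'k', reset
Bit 6: prefix='0' (no match yet)
Bit 7: prefix='00' -> emit 'k', reset
Bit 8: prefix='1' (no match yet)
Bit 9: prefix='11' -> emit 'n', reset
Bit 10: prefix='1' (no match yet)
Bit 11: prefix='11' -> emit 'n', reset
Bit 12: prefix='0' (no match yet)
Bit 13: prefix='00' -> emit 'k', reset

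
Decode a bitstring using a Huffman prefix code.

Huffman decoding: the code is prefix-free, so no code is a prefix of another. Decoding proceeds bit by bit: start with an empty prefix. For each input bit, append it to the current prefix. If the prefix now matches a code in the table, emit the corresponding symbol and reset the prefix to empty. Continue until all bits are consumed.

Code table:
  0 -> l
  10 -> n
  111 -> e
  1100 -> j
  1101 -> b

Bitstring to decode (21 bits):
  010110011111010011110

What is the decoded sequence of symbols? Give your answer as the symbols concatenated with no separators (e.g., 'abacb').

Bit 0: prefix='0' -> emit 'l', reset
Bit 1: prefix='1' (no match yet)
Bit 2: prefix='10' -> emit 'n', reset
Bit 3: prefix='1' (no match yet)
Bit 4: prefix='11' (no match yet)
Bit 5: prefix='110' (no match yet)
Bit 6: prefix='1100' -> emit 'j', reset
Bit 7: prefix='1' (no match yet)
Bit 8: prefix='11' (no match yet)
Bit 9: prefix='111' -> emit 'e', reset
Bit 10: prefix='1' (no match yet)
Bit 11: prefix='11' (no match yet)
Bit 12: prefix='110' (no match yet)
Bit 13: prefix='1101' -> emit 'b', reset
Bit 14: prefix='0' -> emit 'l', reset
Bit 15: prefix='0' -> emit 'l', reset
Bit 16: prefix='1' (no match yet)
Bit 17: prefix='11' (no match yet)
Bit 18: prefix='111' -> emit 'e', reset
Bit 19: prefix='1' (no match yet)
Bit 20: prefix='10' -> emit 'n', reset

Answer: lnjebllen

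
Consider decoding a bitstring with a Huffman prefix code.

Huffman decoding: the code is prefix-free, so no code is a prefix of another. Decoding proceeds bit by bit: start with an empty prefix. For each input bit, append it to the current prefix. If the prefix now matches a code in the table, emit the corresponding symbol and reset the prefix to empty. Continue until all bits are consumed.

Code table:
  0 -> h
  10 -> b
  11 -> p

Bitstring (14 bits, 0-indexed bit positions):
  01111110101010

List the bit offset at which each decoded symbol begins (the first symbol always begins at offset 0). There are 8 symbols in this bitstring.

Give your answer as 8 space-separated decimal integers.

Bit 0: prefix='0' -> emit 'h', reset
Bit 1: prefix='1' (no match yet)
Bit 2: prefix='11' -> emit 'p', reset
Bit 3: prefix='1' (no match yet)
Bit 4: prefix='11' -> emit 'p', reset
Bit 5: prefix='1' (no match yet)
Bit 6: prefix='11' -> emit 'p', reset
Bit 7: prefix='0' -> emit 'h', reset
Bit 8: prefix='1' (no match yet)
Bit 9: prefix='10' -> emit 'b', reset
Bit 10: prefix='1' (no match yet)
Bit 11: prefix='10' -> emit 'b', reset
Bit 12: prefix='1' (no match yet)
Bit 13: prefix='10' -> emit 'b', reset

Answer: 0 1 3 5 7 8 10 12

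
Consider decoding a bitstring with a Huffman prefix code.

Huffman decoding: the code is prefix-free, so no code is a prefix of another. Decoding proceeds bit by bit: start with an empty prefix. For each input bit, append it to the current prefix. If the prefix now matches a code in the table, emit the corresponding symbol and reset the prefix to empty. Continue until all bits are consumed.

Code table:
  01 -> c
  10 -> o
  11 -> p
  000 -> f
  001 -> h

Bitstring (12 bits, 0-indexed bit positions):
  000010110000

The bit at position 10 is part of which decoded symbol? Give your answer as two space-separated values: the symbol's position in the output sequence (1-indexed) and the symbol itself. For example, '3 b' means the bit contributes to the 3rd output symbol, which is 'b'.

Bit 0: prefix='0' (no match yet)
Bit 1: prefix='00' (no match yet)
Bit 2: prefix='000' -> emit 'f', reset
Bit 3: prefix='0' (no match yet)
Bit 4: prefix='01' -> emit 'c', reset
Bit 5: prefix='0' (no match yet)
Bit 6: prefix='01' -> emit 'c', reset
Bit 7: prefix='1' (no match yet)
Bit 8: prefix='10' -> emit 'o', reset
Bit 9: prefix='0' (no match yet)
Bit 10: prefix='00' (no match yet)
Bit 11: prefix='000' -> emit 'f', reset

Answer: 5 f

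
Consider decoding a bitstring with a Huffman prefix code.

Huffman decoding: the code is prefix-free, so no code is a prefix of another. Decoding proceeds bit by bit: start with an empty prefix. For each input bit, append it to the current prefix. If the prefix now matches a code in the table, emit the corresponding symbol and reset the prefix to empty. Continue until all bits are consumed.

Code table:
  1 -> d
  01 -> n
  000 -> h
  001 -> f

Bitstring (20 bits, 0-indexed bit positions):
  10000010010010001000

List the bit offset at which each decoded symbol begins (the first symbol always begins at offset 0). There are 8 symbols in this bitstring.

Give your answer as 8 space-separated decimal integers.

Bit 0: prefix='1' -> emit 'd', reset
Bit 1: prefix='0' (no match yet)
Bit 2: prefix='00' (no match yet)
Bit 3: prefix='000' -> emit 'h', reset
Bit 4: prefix='0' (no match yet)
Bit 5: prefix='00' (no match yet)
Bit 6: prefix='001' -> emit 'f', reset
Bit 7: prefix='0' (no match yet)
Bit 8: prefix='00' (no match yet)
Bit 9: prefix='001' -> emit 'f', reset
Bit 10: prefix='0' (no match yet)
Bit 11: prefix='00' (no match yet)
Bit 12: prefix='001' -> emit 'f', reset
Bit 13: prefix='0' (no match yet)
Bit 14: prefix='00' (no match yet)
Bit 15: prefix='000' -> emit 'h', reset
Bit 16: prefix='1' -> emit 'd', reset
Bit 17: prefix='0' (no match yet)
Bit 18: prefix='00' (no match yet)
Bit 19: prefix='000' -> emit 'h', reset

Answer: 0 1 4 7 10 13 16 17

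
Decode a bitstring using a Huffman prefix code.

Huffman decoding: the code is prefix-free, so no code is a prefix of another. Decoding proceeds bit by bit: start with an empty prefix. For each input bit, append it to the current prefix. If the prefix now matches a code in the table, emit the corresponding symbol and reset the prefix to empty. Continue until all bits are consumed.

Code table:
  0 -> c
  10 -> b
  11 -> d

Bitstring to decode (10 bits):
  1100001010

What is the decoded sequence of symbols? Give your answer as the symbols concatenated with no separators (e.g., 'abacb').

Answer: dccccbb

Derivation:
Bit 0: prefix='1' (no match yet)
Bit 1: prefix='11' -> emit 'd', reset
Bit 2: prefix='0' -> emit 'c', reset
Bit 3: prefix='0' -> emit 'c', reset
Bit 4: prefix='0' -> emit 'c', reset
Bit 5: prefix='0' -> emit 'c', reset
Bit 6: prefix='1' (no match yet)
Bit 7: prefix='10' -> emit 'b', reset
Bit 8: prefix='1' (no match yet)
Bit 9: prefix='10' -> emit 'b', reset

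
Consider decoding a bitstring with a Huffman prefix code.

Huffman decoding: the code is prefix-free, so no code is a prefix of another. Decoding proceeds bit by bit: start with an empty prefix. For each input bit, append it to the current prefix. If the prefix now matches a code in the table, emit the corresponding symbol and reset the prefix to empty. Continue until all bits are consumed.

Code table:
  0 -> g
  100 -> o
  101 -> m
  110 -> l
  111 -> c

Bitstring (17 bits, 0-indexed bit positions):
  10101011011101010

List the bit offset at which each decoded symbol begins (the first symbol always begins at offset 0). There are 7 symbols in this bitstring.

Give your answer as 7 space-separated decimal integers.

Bit 0: prefix='1' (no match yet)
Bit 1: prefix='10' (no match yet)
Bit 2: prefix='101' -> emit 'm', reset
Bit 3: prefix='0' -> emit 'g', reset
Bit 4: prefix='1' (no match yet)
Bit 5: prefix='10' (no match yet)
Bit 6: prefix='101' -> emit 'm', reset
Bit 7: prefix='1' (no match yet)
Bit 8: prefix='10' (no match yet)
Bit 9: prefix='101' -> emit 'm', reset
Bit 10: prefix='1' (no match yet)
Bit 11: prefix='11' (no match yet)
Bit 12: prefix='110' -> emit 'l', reset
Bit 13: prefix='1' (no match yet)
Bit 14: prefix='10' (no match yet)
Bit 15: prefix='101' -> emit 'm', reset
Bit 16: prefix='0' -> emit 'g', reset

Answer: 0 3 4 7 10 13 16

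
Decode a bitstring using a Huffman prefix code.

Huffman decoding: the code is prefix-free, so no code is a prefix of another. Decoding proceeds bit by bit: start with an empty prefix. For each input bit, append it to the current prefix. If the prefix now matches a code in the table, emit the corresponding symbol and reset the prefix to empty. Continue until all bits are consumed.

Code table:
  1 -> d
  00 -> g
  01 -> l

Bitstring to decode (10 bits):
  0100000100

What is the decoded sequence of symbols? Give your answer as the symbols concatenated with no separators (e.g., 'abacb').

Answer: lgglg

Derivation:
Bit 0: prefix='0' (no match yet)
Bit 1: prefix='01' -> emit 'l', reset
Bit 2: prefix='0' (no match yet)
Bit 3: prefix='00' -> emit 'g', reset
Bit 4: prefix='0' (no match yet)
Bit 5: prefix='00' -> emit 'g', reset
Bit 6: prefix='0' (no match yet)
Bit 7: prefix='01' -> emit 'l', reset
Bit 8: prefix='0' (no match yet)
Bit 9: prefix='00' -> emit 'g', reset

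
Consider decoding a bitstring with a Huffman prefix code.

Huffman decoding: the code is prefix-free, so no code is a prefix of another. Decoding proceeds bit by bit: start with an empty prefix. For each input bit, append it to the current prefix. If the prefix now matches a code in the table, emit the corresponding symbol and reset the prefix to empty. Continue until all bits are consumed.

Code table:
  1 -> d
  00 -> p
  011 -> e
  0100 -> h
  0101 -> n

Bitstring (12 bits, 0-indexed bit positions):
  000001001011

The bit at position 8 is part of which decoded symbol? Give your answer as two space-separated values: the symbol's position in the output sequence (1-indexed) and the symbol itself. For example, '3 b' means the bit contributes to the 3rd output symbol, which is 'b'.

Answer: 4 d

Derivation:
Bit 0: prefix='0' (no match yet)
Bit 1: prefix='00' -> emit 'p', reset
Bit 2: prefix='0' (no match yet)
Bit 3: prefix='00' -> emit 'p', reset
Bit 4: prefix='0' (no match yet)
Bit 5: prefix='01' (no match yet)
Bit 6: prefix='010' (no match yet)
Bit 7: prefix='0100' -> emit 'h', reset
Bit 8: prefix='1' -> emit 'd', reset
Bit 9: prefix='0' (no match yet)
Bit 10: prefix='01' (no match yet)
Bit 11: prefix='011' -> emit 'e', reset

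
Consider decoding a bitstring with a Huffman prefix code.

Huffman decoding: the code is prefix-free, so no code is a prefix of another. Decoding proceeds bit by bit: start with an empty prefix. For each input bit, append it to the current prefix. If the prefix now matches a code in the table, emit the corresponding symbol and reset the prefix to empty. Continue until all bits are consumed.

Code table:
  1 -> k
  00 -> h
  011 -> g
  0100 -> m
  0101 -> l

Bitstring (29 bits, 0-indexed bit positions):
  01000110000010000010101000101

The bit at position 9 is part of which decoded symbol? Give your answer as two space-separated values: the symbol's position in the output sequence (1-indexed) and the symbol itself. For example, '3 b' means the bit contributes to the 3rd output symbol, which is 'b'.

Answer: 4 h

Derivation:
Bit 0: prefix='0' (no match yet)
Bit 1: prefix='01' (no match yet)
Bit 2: prefix='010' (no match yet)
Bit 3: prefix='0100' -> emit 'm', reset
Bit 4: prefix='0' (no match yet)
Bit 5: prefix='01' (no match yet)
Bit 6: prefix='011' -> emit 'g', reset
Bit 7: prefix='0' (no match yet)
Bit 8: prefix='00' -> emit 'h', reset
Bit 9: prefix='0' (no match yet)
Bit 10: prefix='00' -> emit 'h', reset
Bit 11: prefix='0' (no match yet)
Bit 12: prefix='01' (no match yet)
Bit 13: prefix='010' (no match yet)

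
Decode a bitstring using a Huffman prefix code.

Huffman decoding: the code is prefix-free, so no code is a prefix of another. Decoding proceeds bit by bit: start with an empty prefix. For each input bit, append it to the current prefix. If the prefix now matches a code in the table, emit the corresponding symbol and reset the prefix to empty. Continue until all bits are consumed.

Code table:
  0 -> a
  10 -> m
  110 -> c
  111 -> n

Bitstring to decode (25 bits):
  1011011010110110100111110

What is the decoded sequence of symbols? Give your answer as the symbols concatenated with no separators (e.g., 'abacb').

Answer: mccmccmanc

Derivation:
Bit 0: prefix='1' (no match yet)
Bit 1: prefix='10' -> emit 'm', reset
Bit 2: prefix='1' (no match yet)
Bit 3: prefix='11' (no match yet)
Bit 4: prefix='110' -> emit 'c', reset
Bit 5: prefix='1' (no match yet)
Bit 6: prefix='11' (no match yet)
Bit 7: prefix='110' -> emit 'c', reset
Bit 8: prefix='1' (no match yet)
Bit 9: prefix='10' -> emit 'm', reset
Bit 10: prefix='1' (no match yet)
Bit 11: prefix='11' (no match yet)
Bit 12: prefix='110' -> emit 'c', reset
Bit 13: prefix='1' (no match yet)
Bit 14: prefix='11' (no match yet)
Bit 15: prefix='110' -> emit 'c', reset
Bit 16: prefix='1' (no match yet)
Bit 17: prefix='10' -> emit 'm', reset
Bit 18: prefix='0' -> emit 'a', reset
Bit 19: prefix='1' (no match yet)
Bit 20: prefix='11' (no match yet)
Bit 21: prefix='111' -> emit 'n', reset
Bit 22: prefix='1' (no match yet)
Bit 23: prefix='11' (no match yet)
Bit 24: prefix='110' -> emit 'c', reset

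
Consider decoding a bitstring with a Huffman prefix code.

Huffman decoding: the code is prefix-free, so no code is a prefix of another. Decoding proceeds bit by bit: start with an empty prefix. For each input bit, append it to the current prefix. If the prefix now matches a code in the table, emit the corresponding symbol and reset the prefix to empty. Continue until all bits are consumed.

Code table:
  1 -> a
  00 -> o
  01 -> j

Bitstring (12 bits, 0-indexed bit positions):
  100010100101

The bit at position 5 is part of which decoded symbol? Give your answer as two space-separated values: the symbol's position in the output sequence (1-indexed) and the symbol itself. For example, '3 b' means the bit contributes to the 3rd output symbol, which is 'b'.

Answer: 4 j

Derivation:
Bit 0: prefix='1' -> emit 'a', reset
Bit 1: prefix='0' (no match yet)
Bit 2: prefix='00' -> emit 'o', reset
Bit 3: prefix='0' (no match yet)
Bit 4: prefix='01' -> emit 'j', reset
Bit 5: prefix='0' (no match yet)
Bit 6: prefix='01' -> emit 'j', reset
Bit 7: prefix='0' (no match yet)
Bit 8: prefix='00' -> emit 'o', reset
Bit 9: prefix='1' -> emit 'a', reset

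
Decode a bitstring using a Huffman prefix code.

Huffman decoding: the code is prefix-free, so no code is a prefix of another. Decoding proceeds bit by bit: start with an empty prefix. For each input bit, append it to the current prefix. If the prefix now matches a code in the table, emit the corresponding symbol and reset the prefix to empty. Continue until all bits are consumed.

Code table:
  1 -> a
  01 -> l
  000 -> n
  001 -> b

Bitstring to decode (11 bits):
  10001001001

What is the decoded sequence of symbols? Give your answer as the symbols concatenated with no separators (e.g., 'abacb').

Bit 0: prefix='1' -> emit 'a', reset
Bit 1: prefix='0' (no match yet)
Bit 2: prefix='00' (no match yet)
Bit 3: prefix='000' -> emit 'n', reset
Bit 4: prefix='1' -> emit 'a', reset
Bit 5: prefix='0' (no match yet)
Bit 6: prefix='00' (no match yet)
Bit 7: prefix='001' -> emit 'b', reset
Bit 8: prefix='0' (no match yet)
Bit 9: prefix='00' (no match yet)
Bit 10: prefix='001' -> emit 'b', reset

Answer: anabb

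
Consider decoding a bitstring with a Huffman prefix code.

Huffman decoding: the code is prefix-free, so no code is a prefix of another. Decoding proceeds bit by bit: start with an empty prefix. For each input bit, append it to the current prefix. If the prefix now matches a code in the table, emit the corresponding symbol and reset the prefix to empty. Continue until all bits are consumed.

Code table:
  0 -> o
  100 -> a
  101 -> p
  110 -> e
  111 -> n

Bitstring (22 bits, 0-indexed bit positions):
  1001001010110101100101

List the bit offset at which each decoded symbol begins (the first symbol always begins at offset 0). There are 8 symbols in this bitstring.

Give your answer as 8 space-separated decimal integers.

Answer: 0 3 6 9 10 13 16 19

Derivation:
Bit 0: prefix='1' (no match yet)
Bit 1: prefix='10' (no match yet)
Bit 2: prefix='100' -> emit 'a', reset
Bit 3: prefix='1' (no match yet)
Bit 4: prefix='10' (no match yet)
Bit 5: prefix='100' -> emit 'a', reset
Bit 6: prefix='1' (no match yet)
Bit 7: prefix='10' (no match yet)
Bit 8: prefix='101' -> emit 'p', reset
Bit 9: prefix='0' -> emit 'o', reset
Bit 10: prefix='1' (no match yet)
Bit 11: prefix='11' (no match yet)
Bit 12: prefix='110' -> emit 'e', reset
Bit 13: prefix='1' (no match yet)
Bit 14: prefix='10' (no match yet)
Bit 15: prefix='101' -> emit 'p', reset
Bit 16: prefix='1' (no match yet)
Bit 17: prefix='10' (no match yet)
Bit 18: prefix='100' -> emit 'a', reset
Bit 19: prefix='1' (no match yet)
Bit 20: prefix='10' (no match yet)
Bit 21: prefix='101' -> emit 'p', reset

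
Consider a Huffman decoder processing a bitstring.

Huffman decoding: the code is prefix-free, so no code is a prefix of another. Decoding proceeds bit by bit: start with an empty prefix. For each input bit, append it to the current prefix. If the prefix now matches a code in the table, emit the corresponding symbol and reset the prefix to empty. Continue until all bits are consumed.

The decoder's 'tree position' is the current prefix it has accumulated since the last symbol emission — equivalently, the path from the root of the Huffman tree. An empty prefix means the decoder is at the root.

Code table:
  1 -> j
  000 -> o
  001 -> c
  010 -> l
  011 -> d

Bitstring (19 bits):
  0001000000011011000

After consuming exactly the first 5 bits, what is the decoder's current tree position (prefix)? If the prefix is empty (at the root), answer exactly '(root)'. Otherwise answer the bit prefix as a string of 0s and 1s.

Bit 0: prefix='0' (no match yet)
Bit 1: prefix='00' (no match yet)
Bit 2: prefix='000' -> emit 'o', reset
Bit 3: prefix='1' -> emit 'j', reset
Bit 4: prefix='0' (no match yet)

Answer: 0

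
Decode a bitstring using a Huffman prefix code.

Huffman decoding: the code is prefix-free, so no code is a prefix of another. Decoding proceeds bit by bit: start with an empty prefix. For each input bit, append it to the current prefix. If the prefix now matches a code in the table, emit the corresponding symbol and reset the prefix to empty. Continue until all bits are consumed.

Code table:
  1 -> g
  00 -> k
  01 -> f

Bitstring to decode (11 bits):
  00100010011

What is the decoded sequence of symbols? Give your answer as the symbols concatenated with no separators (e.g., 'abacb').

Answer: kgkfkgg

Derivation:
Bit 0: prefix='0' (no match yet)
Bit 1: prefix='00' -> emit 'k', reset
Bit 2: prefix='1' -> emit 'g', reset
Bit 3: prefix='0' (no match yet)
Bit 4: prefix='00' -> emit 'k', reset
Bit 5: prefix='0' (no match yet)
Bit 6: prefix='01' -> emit 'f', reset
Bit 7: prefix='0' (no match yet)
Bit 8: prefix='00' -> emit 'k', reset
Bit 9: prefix='1' -> emit 'g', reset
Bit 10: prefix='1' -> emit 'g', reset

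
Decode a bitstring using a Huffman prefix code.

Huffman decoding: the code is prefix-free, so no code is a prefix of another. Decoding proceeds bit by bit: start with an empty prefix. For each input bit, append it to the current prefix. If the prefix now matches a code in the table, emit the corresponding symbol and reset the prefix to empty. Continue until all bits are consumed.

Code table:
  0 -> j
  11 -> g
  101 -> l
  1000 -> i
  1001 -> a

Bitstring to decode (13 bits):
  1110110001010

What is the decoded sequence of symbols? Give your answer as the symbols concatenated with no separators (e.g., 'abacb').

Answer: glilj

Derivation:
Bit 0: prefix='1' (no match yet)
Bit 1: prefix='11' -> emit 'g', reset
Bit 2: prefix='1' (no match yet)
Bit 3: prefix='10' (no match yet)
Bit 4: prefix='101' -> emit 'l', reset
Bit 5: prefix='1' (no match yet)
Bit 6: prefix='10' (no match yet)
Bit 7: prefix='100' (no match yet)
Bit 8: prefix='1000' -> emit 'i', reset
Bit 9: prefix='1' (no match yet)
Bit 10: prefix='10' (no match yet)
Bit 11: prefix='101' -> emit 'l', reset
Bit 12: prefix='0' -> emit 'j', reset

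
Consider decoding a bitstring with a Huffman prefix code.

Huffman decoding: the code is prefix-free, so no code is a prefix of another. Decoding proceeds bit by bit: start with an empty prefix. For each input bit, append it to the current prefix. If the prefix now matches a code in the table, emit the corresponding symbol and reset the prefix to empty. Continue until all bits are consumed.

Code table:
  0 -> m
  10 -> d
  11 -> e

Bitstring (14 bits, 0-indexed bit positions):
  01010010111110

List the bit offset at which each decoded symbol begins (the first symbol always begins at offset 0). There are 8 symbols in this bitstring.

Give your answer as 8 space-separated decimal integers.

Bit 0: prefix='0' -> emit 'm', reset
Bit 1: prefix='1' (no match yet)
Bit 2: prefix='10' -> emit 'd', reset
Bit 3: prefix='1' (no match yet)
Bit 4: prefix='10' -> emit 'd', reset
Bit 5: prefix='0' -> emit 'm', reset
Bit 6: prefix='1' (no match yet)
Bit 7: prefix='10' -> emit 'd', reset
Bit 8: prefix='1' (no match yet)
Bit 9: prefix='11' -> emit 'e', reset
Bit 10: prefix='1' (no match yet)
Bit 11: prefix='11' -> emit 'e', reset
Bit 12: prefix='1' (no match yet)
Bit 13: prefix='10' -> emit 'd', reset

Answer: 0 1 3 5 6 8 10 12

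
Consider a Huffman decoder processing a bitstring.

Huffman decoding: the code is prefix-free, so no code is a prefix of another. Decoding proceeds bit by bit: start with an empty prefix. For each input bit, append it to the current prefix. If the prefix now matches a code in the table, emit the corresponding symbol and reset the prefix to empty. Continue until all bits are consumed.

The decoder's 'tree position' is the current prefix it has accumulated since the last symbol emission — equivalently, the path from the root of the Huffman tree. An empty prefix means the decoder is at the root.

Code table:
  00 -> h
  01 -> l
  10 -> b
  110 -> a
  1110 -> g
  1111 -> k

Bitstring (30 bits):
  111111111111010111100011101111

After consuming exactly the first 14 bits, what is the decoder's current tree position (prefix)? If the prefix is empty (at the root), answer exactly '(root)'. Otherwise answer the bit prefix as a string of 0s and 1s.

Answer: (root)

Derivation:
Bit 0: prefix='1' (no match yet)
Bit 1: prefix='11' (no match yet)
Bit 2: prefix='111' (no match yet)
Bit 3: prefix='1111' -> emit 'k', reset
Bit 4: prefix='1' (no match yet)
Bit 5: prefix='11' (no match yet)
Bit 6: prefix='111' (no match yet)
Bit 7: prefix='1111' -> emit 'k', reset
Bit 8: prefix='1' (no match yet)
Bit 9: prefix='11' (no match yet)
Bit 10: prefix='111' (no match yet)
Bit 11: prefix='1111' -> emit 'k', reset
Bit 12: prefix='0' (no match yet)
Bit 13: prefix='01' -> emit 'l', reset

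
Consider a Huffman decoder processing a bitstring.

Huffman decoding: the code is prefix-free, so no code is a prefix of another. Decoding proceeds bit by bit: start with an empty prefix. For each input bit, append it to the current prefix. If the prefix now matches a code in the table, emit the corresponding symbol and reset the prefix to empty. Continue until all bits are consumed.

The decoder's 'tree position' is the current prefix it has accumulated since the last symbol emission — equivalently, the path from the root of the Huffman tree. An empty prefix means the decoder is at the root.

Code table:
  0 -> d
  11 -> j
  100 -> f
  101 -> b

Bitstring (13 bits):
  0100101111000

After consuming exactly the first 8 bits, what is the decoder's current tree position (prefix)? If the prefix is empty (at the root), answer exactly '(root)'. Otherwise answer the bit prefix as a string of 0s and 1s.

Bit 0: prefix='0' -> emit 'd', reset
Bit 1: prefix='1' (no match yet)
Bit 2: prefix='10' (no match yet)
Bit 3: prefix='100' -> emit 'f', reset
Bit 4: prefix='1' (no match yet)
Bit 5: prefix='10' (no match yet)
Bit 6: prefix='101' -> emit 'b', reset
Bit 7: prefix='1' (no match yet)

Answer: 1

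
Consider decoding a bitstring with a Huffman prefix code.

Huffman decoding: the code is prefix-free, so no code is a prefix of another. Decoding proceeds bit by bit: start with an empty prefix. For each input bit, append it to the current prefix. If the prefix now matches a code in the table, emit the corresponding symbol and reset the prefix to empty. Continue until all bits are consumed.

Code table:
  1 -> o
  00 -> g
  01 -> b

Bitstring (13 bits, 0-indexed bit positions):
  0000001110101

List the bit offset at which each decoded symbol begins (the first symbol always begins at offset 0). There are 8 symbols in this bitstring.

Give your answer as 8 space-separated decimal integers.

Bit 0: prefix='0' (no match yet)
Bit 1: prefix='00' -> emit 'g', reset
Bit 2: prefix='0' (no match yet)
Bit 3: prefix='00' -> emit 'g', reset
Bit 4: prefix='0' (no match yet)
Bit 5: prefix='00' -> emit 'g', reset
Bit 6: prefix='1' -> emit 'o', reset
Bit 7: prefix='1' -> emit 'o', reset
Bit 8: prefix='1' -> emit 'o', reset
Bit 9: prefix='0' (no match yet)
Bit 10: prefix='01' -> emit 'b', reset
Bit 11: prefix='0' (no match yet)
Bit 12: prefix='01' -> emit 'b', reset

Answer: 0 2 4 6 7 8 9 11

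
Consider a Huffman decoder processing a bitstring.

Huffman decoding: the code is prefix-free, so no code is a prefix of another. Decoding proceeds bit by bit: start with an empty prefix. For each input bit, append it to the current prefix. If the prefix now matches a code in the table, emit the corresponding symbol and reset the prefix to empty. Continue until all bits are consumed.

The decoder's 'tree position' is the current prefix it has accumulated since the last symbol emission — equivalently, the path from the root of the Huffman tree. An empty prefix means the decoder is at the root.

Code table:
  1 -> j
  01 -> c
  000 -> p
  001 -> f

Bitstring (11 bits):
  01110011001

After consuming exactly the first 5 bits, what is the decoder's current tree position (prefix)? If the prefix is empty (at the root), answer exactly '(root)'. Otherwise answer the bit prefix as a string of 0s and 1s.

Answer: 0

Derivation:
Bit 0: prefix='0' (no match yet)
Bit 1: prefix='01' -> emit 'c', reset
Bit 2: prefix='1' -> emit 'j', reset
Bit 3: prefix='1' -> emit 'j', reset
Bit 4: prefix='0' (no match yet)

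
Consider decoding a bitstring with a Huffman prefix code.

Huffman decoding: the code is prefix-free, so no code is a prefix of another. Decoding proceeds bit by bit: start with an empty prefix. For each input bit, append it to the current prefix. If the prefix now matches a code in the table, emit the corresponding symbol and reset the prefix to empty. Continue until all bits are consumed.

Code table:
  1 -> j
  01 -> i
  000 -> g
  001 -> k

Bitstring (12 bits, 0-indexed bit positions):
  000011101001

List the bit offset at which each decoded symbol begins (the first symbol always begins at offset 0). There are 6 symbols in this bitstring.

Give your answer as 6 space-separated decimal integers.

Answer: 0 3 5 6 7 9

Derivation:
Bit 0: prefix='0' (no match yet)
Bit 1: prefix='00' (no match yet)
Bit 2: prefix='000' -> emit 'g', reset
Bit 3: prefix='0' (no match yet)
Bit 4: prefix='01' -> emit 'i', reset
Bit 5: prefix='1' -> emit 'j', reset
Bit 6: prefix='1' -> emit 'j', reset
Bit 7: prefix='0' (no match yet)
Bit 8: prefix='01' -> emit 'i', reset
Bit 9: prefix='0' (no match yet)
Bit 10: prefix='00' (no match yet)
Bit 11: prefix='001' -> emit 'k', reset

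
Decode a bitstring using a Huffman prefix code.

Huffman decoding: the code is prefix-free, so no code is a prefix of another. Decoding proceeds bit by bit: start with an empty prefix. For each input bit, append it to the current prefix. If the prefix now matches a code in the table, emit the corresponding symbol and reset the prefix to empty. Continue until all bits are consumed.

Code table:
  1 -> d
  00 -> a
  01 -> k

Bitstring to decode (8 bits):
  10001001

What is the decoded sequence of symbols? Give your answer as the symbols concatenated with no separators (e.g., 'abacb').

Bit 0: prefix='1' -> emit 'd', reset
Bit 1: prefix='0' (no match yet)
Bit 2: prefix='00' -> emit 'a', reset
Bit 3: prefix='0' (no match yet)
Bit 4: prefix='01' -> emit 'k', reset
Bit 5: prefix='0' (no match yet)
Bit 6: prefix='00' -> emit 'a', reset
Bit 7: prefix='1' -> emit 'd', reset

Answer: dakad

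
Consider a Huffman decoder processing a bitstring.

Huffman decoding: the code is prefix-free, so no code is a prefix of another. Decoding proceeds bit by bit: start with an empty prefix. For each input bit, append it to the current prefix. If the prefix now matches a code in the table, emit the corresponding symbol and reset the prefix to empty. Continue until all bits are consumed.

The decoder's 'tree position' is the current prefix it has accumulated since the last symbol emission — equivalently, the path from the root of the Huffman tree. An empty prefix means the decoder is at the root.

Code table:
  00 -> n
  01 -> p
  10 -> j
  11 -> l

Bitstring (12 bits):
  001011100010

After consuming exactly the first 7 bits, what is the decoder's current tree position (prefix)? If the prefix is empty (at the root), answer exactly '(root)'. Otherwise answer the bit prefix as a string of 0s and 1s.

Bit 0: prefix='0' (no match yet)
Bit 1: prefix='00' -> emit 'n', reset
Bit 2: prefix='1' (no match yet)
Bit 3: prefix='10' -> emit 'j', reset
Bit 4: prefix='1' (no match yet)
Bit 5: prefix='11' -> emit 'l', reset
Bit 6: prefix='1' (no match yet)

Answer: 1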